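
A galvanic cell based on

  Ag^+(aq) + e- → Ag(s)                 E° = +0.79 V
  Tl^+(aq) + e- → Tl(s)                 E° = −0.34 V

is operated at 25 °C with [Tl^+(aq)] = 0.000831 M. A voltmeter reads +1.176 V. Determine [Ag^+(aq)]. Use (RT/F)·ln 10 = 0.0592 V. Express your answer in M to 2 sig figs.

0.0050 M

With Ag⁺/Ag at the cathode and Tl⁺/Tl at the anode, E°cell = +0.79 − (−0.34) = +1.13 V (n = 1).
From the Nernst equation, log Q = n(E° − E)/0.0592 = 1·(+1.13 − (+1.176))/0.0592 = −0.777.
Balancing electrons gives Ag^+(aq) + Tl(s) → Ag(s) + Tl^+(aq); thus Q = [Tl^+(aq)] / [Ag^+(aq)].
Substituting the known concentrations and solving, log [Ag^+(aq)] = −2.303 and [Ag^+(aq)] = 0.0050 M.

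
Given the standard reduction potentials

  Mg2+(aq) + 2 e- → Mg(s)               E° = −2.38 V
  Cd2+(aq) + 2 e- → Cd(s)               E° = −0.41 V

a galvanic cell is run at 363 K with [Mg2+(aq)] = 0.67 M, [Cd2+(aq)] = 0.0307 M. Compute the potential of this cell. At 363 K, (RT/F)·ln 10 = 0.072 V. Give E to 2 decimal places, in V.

The Cd²⁺/Cd couple has the more positive E°, so it is the cathode; Mg²⁺/Mg is the anode.
E°cell = E°cat − E°an = −0.41 − (−2.38) = +1.97 V; n = 2.
The balanced reaction is Cd2+(aq) + Mg(s) → Cd(s) + Mg2+(aq), so Q = [Mg2+(aq)] / [Cd2+(aq)] = 21.8 and log Q = 1.339.
By the Nernst equation, E = +1.97 − (0.072/2)·(1.339) = +1.92 V.

+1.92 V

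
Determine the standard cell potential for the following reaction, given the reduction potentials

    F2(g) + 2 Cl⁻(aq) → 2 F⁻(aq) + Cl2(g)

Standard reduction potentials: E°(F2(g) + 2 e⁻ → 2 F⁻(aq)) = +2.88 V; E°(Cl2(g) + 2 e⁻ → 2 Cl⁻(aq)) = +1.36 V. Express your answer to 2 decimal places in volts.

In the reaction as written, F2(g) is reduced (cathode) and Cl2(g) is produced by oxidation at the anode.
E°cell = E°(cathode) − E°(anode) = +2.88 − (+1.36) = +1.52 V.

+1.52 V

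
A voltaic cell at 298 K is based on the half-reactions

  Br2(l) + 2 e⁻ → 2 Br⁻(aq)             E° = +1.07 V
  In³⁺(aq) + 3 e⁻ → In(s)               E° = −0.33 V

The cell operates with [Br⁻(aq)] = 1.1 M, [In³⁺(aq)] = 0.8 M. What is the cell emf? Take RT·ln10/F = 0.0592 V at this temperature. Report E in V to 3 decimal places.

+1.399 V

Since E°(Br₂/Br⁻) > E°(In³⁺/In), Br₂/Br⁻ serves as the cathode.
E°cell = E°cat − E°an = +1.07 − (−0.33) = +1.40 V; n = 6.
Balancing gives 3 Br2(l) + 2 In(s) → 6 Br⁻(aq) + 2 In³⁺(aq); hence Q = [Br⁻(aq)]^6·[In³⁺(aq)]^2 = 1.13 (log Q = 0.055).
By the Nernst equation, E = +1.40 − (0.0592/6)·(0.055) = +1.399 V.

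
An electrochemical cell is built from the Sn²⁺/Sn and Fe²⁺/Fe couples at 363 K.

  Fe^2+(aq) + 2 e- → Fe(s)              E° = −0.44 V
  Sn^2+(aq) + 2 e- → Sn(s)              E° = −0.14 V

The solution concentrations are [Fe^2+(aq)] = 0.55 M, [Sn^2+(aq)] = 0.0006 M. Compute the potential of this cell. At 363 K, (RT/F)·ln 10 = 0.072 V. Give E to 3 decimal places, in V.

Sn²⁺/Sn is reduced (cathode, E° = −0.14 V) and Fe²⁺/Fe is oxidized (anode).
The standard potential is −0.14 − (−0.44) = +0.30 V and the balanced reaction transfers n = 2 electrons.
The balanced reaction is Sn^2+(aq) + Fe(s) → Sn(s) + Fe^2+(aq), so Q = [Fe^2+(aq)] / [Sn^2+(aq)] = 917 and log Q = 2.962.
By the Nernst equation, E = +0.30 − (0.072/2)·(2.962) = +0.193 V.

+0.193 V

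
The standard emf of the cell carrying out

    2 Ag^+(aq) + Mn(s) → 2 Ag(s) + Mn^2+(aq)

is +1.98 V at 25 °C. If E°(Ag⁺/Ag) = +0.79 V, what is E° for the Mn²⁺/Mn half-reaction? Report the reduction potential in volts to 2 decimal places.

−1.19 V

In the reaction as written the Ag⁺/Ag couple is reduced (cathode) and Mn²⁺/Mn is oxidized (anode), so E°cell = E°(Ag⁺/Ag) − E°(Mn²⁺/Mn).
E°(Mn²⁺/Mn) = E°(cathode) − E°cell = +0.79 − (+1.98) = −1.19 V.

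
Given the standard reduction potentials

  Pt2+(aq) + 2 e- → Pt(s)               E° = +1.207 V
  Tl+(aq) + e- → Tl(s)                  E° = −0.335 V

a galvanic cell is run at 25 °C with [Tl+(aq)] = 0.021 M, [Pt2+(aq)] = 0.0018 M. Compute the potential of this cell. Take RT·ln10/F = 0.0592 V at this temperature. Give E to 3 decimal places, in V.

Pt²⁺/Pt is reduced (cathode, E° = +1.207 V) and Tl⁺/Tl is oxidized (anode).
The standard potential is +1.207 − (−0.335) = +1.542 V and the balanced reaction transfers n = 2 electrons.
Balancing gives Pt2+(aq) + 2 Tl(s) → Pt(s) + 2 Tl+(aq); hence Q = [Tl+(aq)]^2 / [Pt2+(aq)] = 0.245 (log Q = −0.611).
Applying E = E° − (RT ln10/nF)·log Q gives +1.542 − (0.0592/2)(−0.611) = +1.560 V.

+1.560 V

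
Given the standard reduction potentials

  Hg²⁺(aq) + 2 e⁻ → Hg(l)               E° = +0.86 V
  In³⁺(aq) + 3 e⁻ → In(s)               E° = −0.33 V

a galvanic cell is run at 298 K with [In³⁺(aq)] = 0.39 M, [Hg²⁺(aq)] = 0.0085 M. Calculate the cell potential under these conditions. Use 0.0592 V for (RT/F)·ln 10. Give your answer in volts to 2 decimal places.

Since E°(Hg²⁺/Hg) > E°(In³⁺/In), Hg²⁺/Hg serves as the cathode.
E°cell = +0.86 − (−0.33) = +1.19 V, with n = 6 electrons transferred.
Balancing gives 3 Hg²⁺(aq) + 2 In(s) → 3 Hg(l) + 2 In³⁺(aq); hence Q = [In³⁺(aq)]^2 / [Hg²⁺(aq)]^3 = 2.48×10^5 (log Q = 5.394).
By the Nernst equation, E = +1.19 − (0.0592/6)·(5.394) = +1.14 V.

+1.14 V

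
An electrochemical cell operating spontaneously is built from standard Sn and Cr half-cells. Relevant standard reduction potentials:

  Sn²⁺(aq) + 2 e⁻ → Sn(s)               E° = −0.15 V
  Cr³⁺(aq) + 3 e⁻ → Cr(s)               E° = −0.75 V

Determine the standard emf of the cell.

+0.60 V

The Sn²⁺/Sn couple has the higher E°, so Sn ion is reduced (cathode) and Cr is oxidized (anode).
E°cell = E°(cathode) − E°(anode) = −0.15 − (−0.75) = +0.60 V.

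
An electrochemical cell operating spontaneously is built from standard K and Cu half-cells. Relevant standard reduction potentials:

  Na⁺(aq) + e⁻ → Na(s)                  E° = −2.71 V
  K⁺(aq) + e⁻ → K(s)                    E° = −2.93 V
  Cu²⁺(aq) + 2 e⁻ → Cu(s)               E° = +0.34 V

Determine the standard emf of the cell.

Of the two couples in this cell, the one with the more positive reduction potential is reduced at the cathode: here that is Cu²⁺/Cu (+0.34 V); K⁺/K (−2.93 V) is the anode.
E°cell = E°(cathode) − E°(anode) = +0.34 − (−2.93) = +3.27 V.

+3.27 V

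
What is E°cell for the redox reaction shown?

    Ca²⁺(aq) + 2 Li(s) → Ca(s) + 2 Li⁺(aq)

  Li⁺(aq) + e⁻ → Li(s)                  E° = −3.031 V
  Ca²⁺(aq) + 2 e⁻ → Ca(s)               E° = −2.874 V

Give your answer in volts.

+0.157 V

Ca²⁺(aq) gains electrons, so the Ca²⁺/Ca couple is the cathode; the Li⁺/Li couple is the anode.
E°cell = E°(cathode) − E°(anode) = −2.874 − (−3.031) = +0.157 V.
The positive value indicates the reaction is spontaneous as written.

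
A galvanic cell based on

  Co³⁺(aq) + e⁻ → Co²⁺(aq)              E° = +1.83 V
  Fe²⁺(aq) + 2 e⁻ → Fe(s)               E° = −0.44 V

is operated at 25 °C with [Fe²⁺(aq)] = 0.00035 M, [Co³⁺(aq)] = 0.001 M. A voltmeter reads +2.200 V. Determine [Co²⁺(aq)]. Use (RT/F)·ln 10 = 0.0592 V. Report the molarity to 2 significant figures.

The Co³⁺/Co²⁺ couple has the larger reduction potential, so it is the cathode: E°cell = +1.83 − (−0.44) = +2.27 V and n = 2.
Rearranging E = E° − (0.0592/n)·log Q gives log Q = 2(+2.27 − (+2.200))/0.0592 = 2.365.
The balanced reaction is 2 Co³⁺(aq) + Fe(s) → 2 Co²⁺(aq) + Fe²⁺(aq), so Q = ([Co²⁺(aq)]^2·[Fe²⁺(aq)]) / [Co³⁺(aq)]^2.
Isolating [Co²⁺(aq)] in Q = 10^{2.365} yields log [Co²⁺(aq)] = −0.090, i.e. 0.81 M.

0.81 M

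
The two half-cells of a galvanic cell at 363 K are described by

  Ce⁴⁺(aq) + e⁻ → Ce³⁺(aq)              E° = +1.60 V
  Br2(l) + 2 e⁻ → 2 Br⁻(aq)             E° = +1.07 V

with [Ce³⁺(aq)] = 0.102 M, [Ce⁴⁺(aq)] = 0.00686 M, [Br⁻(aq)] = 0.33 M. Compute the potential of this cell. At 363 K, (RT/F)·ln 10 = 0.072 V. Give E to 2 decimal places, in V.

+0.41 V

Since E°(Ce⁴⁺/Ce³⁺) > E°(Br₂/Br⁻), Ce⁴⁺/Ce³⁺ serves as the cathode.
E°cell = +1.60 − (+1.07) = +0.53 V, with n = 2 electrons transferred.
The balanced reaction is 2 Ce⁴⁺(aq) + 2 Br⁻(aq) → 2 Ce³⁺(aq) + Br2(l), so Q = [Ce³⁺(aq)]^2 / ([Ce⁴⁺(aq)]^2·[Br⁻(aq)]^2) = 2.03×10^3 and log Q = 3.308.
By the Nernst equation, E = +0.53 − (0.072/2)·(3.308) = +0.41 V.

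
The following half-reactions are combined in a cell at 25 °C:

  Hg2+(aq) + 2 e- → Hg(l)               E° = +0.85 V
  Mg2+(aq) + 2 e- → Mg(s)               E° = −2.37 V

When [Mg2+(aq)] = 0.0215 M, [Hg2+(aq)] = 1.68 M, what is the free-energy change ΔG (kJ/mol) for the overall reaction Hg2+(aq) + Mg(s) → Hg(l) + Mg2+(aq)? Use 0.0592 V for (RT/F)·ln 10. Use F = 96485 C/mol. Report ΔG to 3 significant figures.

−632 kJ/mol

With Hg²⁺/Hg reduced at the cathode, E°cell = +0.85 − (−2.37) = +3.22 V and n = 2.
Q = [Mg2+(aq)] / [Hg2+(aq)] = 0.0128, so log Q = −1.893 and E = +3.22 − (0.0592/2)(−1.893) = +3.2760 V.
Then ΔG = −nFE = −2 × 96485 × +3.2760 J/mol = −632 kJ/mol.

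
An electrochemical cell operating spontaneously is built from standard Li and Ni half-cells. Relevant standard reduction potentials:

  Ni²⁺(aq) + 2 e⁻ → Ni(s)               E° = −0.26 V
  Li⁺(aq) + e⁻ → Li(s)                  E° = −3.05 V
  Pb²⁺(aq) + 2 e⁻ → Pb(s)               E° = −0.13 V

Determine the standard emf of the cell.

+2.79 V

Of the two couples in this cell, the one with the more positive reduction potential is reduced at the cathode: here that is Ni²⁺/Ni (−0.26 V); Li⁺/Li (−3.05 V) is the anode.
E°cell = E°(cathode) − E°(anode) = −0.26 − (−3.05) = +2.79 V.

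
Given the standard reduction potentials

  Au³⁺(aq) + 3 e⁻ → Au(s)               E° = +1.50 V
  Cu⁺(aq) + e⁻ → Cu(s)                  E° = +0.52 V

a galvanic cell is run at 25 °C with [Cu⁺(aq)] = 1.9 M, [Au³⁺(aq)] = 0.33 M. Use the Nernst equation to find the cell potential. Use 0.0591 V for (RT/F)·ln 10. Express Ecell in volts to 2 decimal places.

+0.95 V

Since E°(Au³⁺/Au) > E°(Cu⁺/Cu), Au³⁺/Au serves as the cathode.
E°cell = +1.50 − (+0.52) = +0.98 V, with n = 3 electrons transferred.
For the overall reaction Au³⁺(aq) + 3 Cu(s) → Au(s) + 3 Cu⁺(aq), Q = [Cu⁺(aq)]^3 / [Au³⁺(aq)] = 20.8, giving log Q = 1.318.
E = E° − (0.0591/n)·log Q = +0.98 − (0.0591/3)(1.318) = +0.95 V.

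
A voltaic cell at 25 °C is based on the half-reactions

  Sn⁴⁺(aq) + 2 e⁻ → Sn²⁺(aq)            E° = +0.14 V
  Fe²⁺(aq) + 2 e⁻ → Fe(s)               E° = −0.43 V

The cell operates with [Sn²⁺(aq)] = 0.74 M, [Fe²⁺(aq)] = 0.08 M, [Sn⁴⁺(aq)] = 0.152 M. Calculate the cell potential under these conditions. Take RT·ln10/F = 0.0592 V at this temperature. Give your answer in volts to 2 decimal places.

+0.58 V

The Sn⁴⁺/Sn²⁺ couple has the more positive E°, so it is the cathode; Fe²⁺/Fe is the anode.
The standard potential is +0.14 − (−0.43) = +0.57 V and the balanced reaction transfers n = 2 electrons.
The balanced reaction is Sn⁴⁺(aq) + Fe(s) → Sn²⁺(aq) + Fe²⁺(aq), so Q = ([Sn²⁺(aq)]·[Fe²⁺(aq)]) / [Sn⁴⁺(aq)] = 0.389 and log Q = −0.410.
By the Nernst equation, E = +0.57 − (0.0592/2)·(−0.410) = +0.58 V.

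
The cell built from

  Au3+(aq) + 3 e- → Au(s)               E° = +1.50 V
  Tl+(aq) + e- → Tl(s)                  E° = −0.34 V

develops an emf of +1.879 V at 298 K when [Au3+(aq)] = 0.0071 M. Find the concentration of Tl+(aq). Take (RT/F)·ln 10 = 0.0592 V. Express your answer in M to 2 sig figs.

The Au³⁺/Au couple has the larger reduction potential, so it is the cathode: E°cell = +1.50 − (−0.34) = +1.84 V and n = 3.
Since E = E° − (0.0592/n)·log Q, log Q = n(E° − E)/0.0592 = −1.976.
The balanced reaction is Au3+(aq) + 3 Tl(s) → Au(s) + 3 Tl+(aq), so Q = [Tl+(aq)]^3 / [Au3+(aq)].
Solving for the unknown gives log [Tl+(aq)] = −1.375, so [Tl+(aq)] ≈ 0.042 M.

0.042 M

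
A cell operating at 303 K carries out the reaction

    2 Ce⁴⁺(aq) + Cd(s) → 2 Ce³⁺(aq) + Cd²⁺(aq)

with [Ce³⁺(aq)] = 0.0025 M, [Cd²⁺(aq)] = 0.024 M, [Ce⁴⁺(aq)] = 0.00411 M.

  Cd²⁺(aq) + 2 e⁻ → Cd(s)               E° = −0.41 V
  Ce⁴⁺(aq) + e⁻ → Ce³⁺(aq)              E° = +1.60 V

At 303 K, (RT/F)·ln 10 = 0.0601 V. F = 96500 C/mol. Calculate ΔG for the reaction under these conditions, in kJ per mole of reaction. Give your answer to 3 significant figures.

E°cell = +1.60 − (−0.41) = +2.01 V; the balanced reaction transfers n = 2 electrons.
The reaction quotient is ([Ce³⁺(aq)]^2·[Cd²⁺(aq)]) / [Ce⁴⁺(aq)]^2 = 0.00888; by Nernst, E = +2.01 − (0.0601/2)(−2.052) = +2.0717 V.
Then ΔG = −nFE = −2 × 96500 × +2.0717 J/mol = −400 kJ/mol.

−400 kJ/mol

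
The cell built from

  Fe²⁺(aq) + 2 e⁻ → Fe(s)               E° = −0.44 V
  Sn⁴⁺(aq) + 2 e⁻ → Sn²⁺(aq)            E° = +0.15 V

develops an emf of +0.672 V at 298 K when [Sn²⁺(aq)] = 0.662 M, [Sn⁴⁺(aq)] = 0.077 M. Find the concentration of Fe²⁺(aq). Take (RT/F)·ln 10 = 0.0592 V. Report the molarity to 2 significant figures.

0.00020 M

The Sn⁴⁺/Sn²⁺ couple has the larger reduction potential, so it is the cathode: E°cell = +0.15 − (−0.44) = +0.59 V and n = 2.
Since E = E° − (0.0592/n)·log Q, log Q = n(E° − E)/0.0592 = −2.770.
For Sn⁴⁺(aq) + Fe(s) → Sn²⁺(aq) + Fe²⁺(aq), the reaction quotient is Q = ([Sn²⁺(aq)]·[Fe²⁺(aq)]) / [Sn⁴⁺(aq)].
Isolating [Fe²⁺(aq)] in Q = 10^{−2.770} yields log [Fe²⁺(aq)] = −3.704, i.e. 0.00020 M.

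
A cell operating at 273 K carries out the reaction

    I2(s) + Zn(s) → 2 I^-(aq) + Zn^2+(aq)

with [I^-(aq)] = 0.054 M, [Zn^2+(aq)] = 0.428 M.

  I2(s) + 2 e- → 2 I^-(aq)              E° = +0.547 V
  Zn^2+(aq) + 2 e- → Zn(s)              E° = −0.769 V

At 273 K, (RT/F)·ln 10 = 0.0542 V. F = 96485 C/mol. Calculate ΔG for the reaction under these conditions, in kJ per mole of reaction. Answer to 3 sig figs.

With I₂/I⁻ reduced at the cathode, E°cell = +0.547 − (−0.769) = +1.316 V and n = 2.
The reaction quotient is [I^-(aq)]^2·[Zn^2+(aq)] = 0.00125; by Nernst, E = +1.316 − (0.0542/2)(−2.904) = +1.3947 V.
ΔG = −nFE = −(2)(96485)(+1.3947) J/mol = −269 kJ/mol.

−269 kJ/mol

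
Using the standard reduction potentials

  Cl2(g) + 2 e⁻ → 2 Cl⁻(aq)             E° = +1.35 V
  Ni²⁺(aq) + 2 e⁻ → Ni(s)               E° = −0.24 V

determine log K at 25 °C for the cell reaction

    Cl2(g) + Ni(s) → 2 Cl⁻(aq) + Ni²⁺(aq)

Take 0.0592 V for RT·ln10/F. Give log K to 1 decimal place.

The Cl₂/Cl⁻ couple is reduced (cathode); E°cell = +1.35 − (−0.24) = +1.59 V with n = 2.
At equilibrium E = 0, so log K = nE°cell / 0.0592 = (2)(+1.59) / 0.0592 = 53.7.

log K = 53.7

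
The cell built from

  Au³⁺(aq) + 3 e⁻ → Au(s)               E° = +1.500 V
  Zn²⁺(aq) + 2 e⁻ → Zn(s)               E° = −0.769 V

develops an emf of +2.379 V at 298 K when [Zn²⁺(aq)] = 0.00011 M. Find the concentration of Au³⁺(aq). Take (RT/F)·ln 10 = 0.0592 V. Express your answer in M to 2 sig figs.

0.43 M

The Au³⁺/Au couple has the larger reduction potential, so it is the cathode: E°cell = +1.500 − (−0.769) = +2.269 V and n = 6.
From the Nernst equation, log Q = n(E° − E)/0.0592 = 6·(+2.269 − (+2.379))/0.0592 = −11.149.
For 2 Au³⁺(aq) + 3 Zn(s) → 2 Au(s) + 3 Zn²⁺(aq), the reaction quotient is Q = [Zn²⁺(aq)]^3 / [Au³⁺(aq)]^2.
Solving for the unknown gives log [Au³⁺(aq)] = −0.363, so [Au³⁺(aq)] ≈ 0.43 M.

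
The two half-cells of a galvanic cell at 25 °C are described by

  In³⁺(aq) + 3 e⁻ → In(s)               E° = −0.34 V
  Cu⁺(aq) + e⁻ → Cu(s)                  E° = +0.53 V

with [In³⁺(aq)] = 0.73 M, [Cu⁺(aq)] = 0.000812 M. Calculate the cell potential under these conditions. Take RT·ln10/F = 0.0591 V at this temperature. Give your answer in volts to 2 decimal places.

+0.69 V

Cu⁺/Cu is reduced (cathode, E° = +0.53 V) and In³⁺/In is oxidized (anode).
E°cell = E°cat − E°an = +0.53 − (−0.34) = +0.87 V; n = 3.
For the overall reaction 3 Cu⁺(aq) + In(s) → 3 Cu(s) + In³⁺(aq), Q = [In³⁺(aq)] / [Cu⁺(aq)]^3 = 1.36×10^9, giving log Q = 9.135.
E = E° − (0.0591/n)·log Q = +0.87 − (0.0591/3)(9.135) = +0.69 V.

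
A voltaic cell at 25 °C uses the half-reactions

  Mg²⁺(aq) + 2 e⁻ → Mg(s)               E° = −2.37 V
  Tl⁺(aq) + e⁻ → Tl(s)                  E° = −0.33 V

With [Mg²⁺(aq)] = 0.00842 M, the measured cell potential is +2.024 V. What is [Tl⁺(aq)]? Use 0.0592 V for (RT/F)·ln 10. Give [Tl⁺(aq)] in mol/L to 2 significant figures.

0.049 M

With Tl⁺/Tl at the cathode and Mg²⁺/Mg at the anode, E°cell = −0.33 − (−2.37) = +2.04 V (n = 2).
Since E = E° − (0.0592/n)·log Q, log Q = n(E° − E)/0.0592 = 0.541.
The balanced reaction is 2 Tl⁺(aq) + Mg(s) → 2 Tl(s) + Mg²⁺(aq), so Q = [Mg²⁺(aq)] / [Tl⁺(aq)]^2.
Solving for the unknown gives log [Tl⁺(aq)] = −1.308, so [Tl⁺(aq)] ≈ 0.049 M.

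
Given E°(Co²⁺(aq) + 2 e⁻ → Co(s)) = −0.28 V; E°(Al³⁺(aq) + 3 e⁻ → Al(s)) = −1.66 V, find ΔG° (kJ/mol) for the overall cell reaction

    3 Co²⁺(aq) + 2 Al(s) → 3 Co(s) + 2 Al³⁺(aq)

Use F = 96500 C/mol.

−799 kJ/mol

In the reaction as written Co²⁺(aq) is reduced, so the Co²⁺/Co couple is the cathode and Al³⁺/Al is the anode.
E°cell = −0.28 − (−1.66) = +1.38 V; balancing electrons gives n = 6.
ΔG° = −nFE°cell = −(6)(96500)(+1.38) J/mol = −799 kJ/mol.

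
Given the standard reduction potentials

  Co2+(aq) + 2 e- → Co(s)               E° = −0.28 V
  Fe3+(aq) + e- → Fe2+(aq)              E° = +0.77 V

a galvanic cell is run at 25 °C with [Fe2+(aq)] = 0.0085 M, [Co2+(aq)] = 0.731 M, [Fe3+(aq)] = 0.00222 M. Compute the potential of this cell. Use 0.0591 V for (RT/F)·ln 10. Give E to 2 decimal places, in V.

Since E°(Fe³⁺/Fe²⁺) > E°(Co²⁺/Co), Fe³⁺/Fe²⁺ serves as the cathode.
E°cell = +0.77 − (−0.28) = +1.05 V, with n = 2 electrons transferred.
The balanced reaction is 2 Fe3+(aq) + Co(s) → 2 Fe2+(aq) + Co2+(aq), so Q = ([Fe2+(aq)]^2·[Co2+(aq)]) / [Fe3+(aq)]^2 = 10.7 and log Q = 1.030.
Applying E = E° − (RT ln10/nF)·log Q gives +1.05 − (0.0591/2)(1.030) = +1.02 V.

+1.02 V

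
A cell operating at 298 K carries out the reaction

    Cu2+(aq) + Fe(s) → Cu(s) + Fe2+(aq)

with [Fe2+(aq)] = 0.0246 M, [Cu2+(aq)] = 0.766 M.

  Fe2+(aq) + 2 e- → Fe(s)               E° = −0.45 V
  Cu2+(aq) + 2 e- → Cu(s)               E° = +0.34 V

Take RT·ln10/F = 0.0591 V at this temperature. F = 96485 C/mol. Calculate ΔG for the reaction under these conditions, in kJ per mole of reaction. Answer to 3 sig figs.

−161 kJ/mol

With Cu²⁺/Cu reduced at the cathode, E°cell = +0.34 − (−0.45) = +0.79 V and n = 2.
Here Q = [Fe2+(aq)] / [Cu2+(aq)] = 0.0321 (log Q = −1.493), giving E = +0.79 − (0.0591/2)·(−1.493) = +0.8341 V.
Finally ΔG = −nFE = −(2)(96485 C/mol)(+0.8341 V) = −161 kJ/mol.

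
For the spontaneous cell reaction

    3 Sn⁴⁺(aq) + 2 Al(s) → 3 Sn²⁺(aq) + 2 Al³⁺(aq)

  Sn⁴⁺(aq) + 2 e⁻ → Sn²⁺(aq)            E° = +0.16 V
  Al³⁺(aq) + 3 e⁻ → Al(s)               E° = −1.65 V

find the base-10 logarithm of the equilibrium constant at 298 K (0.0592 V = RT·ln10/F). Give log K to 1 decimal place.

log K = 183.4

The Sn⁴⁺/Sn²⁺ couple is reduced (cathode); E°cell = +0.16 − (−1.65) = +1.81 V with n = 6.
At equilibrium E = 0, so log K = nE°cell / 0.0592 = (6)(+1.81) / 0.0592 = 183.4.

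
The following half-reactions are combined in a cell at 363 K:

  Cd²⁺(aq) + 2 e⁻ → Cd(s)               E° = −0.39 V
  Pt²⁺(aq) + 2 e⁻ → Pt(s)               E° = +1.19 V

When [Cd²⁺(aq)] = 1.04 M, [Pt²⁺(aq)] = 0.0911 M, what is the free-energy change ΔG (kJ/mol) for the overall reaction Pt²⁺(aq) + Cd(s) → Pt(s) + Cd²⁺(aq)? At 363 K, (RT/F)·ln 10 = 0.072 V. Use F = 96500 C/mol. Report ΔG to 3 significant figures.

−298 kJ/mol

The standard cell potential is +1.19 − (−0.39) = +1.58 V, with n = 2 electrons in the balanced equation.
The reaction quotient is [Cd²⁺(aq)] / [Pt²⁺(aq)] = 11.4; by Nernst, E = +1.58 − (0.072/2)(1.058) = +1.5419 V.
Then ΔG = −nFE = −2 × 96500 × +1.5419 J/mol = −298 kJ/mol.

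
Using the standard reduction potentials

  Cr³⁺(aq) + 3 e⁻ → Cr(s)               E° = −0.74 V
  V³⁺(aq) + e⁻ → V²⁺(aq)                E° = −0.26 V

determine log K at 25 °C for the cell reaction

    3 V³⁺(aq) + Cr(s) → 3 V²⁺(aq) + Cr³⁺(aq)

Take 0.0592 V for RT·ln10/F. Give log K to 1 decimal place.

log K = 24.3

The V³⁺/V²⁺ couple is reduced (cathode); E°cell = −0.26 − (−0.74) = +0.48 V with n = 3.
At equilibrium E = 0, so log K = nE°cell / 0.0592 = (3)(+0.48) / 0.0592 = 24.3.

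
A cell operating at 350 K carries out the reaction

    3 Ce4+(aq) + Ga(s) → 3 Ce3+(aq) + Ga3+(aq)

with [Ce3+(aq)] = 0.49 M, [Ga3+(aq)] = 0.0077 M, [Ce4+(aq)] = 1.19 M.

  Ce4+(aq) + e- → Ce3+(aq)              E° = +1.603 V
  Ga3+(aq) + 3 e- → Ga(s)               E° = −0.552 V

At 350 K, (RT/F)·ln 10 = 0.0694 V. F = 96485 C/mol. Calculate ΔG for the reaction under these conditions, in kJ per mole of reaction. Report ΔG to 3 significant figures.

−646 kJ/mol

The standard cell potential is +1.603 − (−0.552) = +2.155 V, with n = 3 electrons in the balanced equation.
The reaction quotient is ([Ce3+(aq)]^3·[Ga3+(aq)]) / [Ce4+(aq)]^3 = 0.000538; by Nernst, E = +2.155 − (0.0694/3)(−3.270) = +2.2306 V.
Then ΔG = −nFE = −3 × 96485 × +2.2306 J/mol = −646 kJ/mol.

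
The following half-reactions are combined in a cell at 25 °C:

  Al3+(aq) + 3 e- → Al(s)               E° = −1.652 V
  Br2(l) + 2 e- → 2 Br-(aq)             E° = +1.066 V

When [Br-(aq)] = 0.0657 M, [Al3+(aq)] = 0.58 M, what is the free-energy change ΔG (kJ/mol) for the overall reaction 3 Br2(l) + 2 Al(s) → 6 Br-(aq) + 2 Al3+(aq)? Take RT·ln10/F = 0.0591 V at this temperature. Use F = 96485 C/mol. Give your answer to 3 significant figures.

With Br₂/Br⁻ reduced at the cathode, E°cell = +1.066 − (−1.652) = +2.718 V and n = 6.
Here Q = [Br-(aq)]^6·[Al3+(aq)]^2 = 2.71×10^−8 (log Q = −7.568), giving E = +2.718 − (0.0591/6)·(−7.568) = +2.7925 V.
ΔG = −nFE = −(6)(96485)(+2.7925) J/mol = −1620 kJ/mol.

−1620 kJ/mol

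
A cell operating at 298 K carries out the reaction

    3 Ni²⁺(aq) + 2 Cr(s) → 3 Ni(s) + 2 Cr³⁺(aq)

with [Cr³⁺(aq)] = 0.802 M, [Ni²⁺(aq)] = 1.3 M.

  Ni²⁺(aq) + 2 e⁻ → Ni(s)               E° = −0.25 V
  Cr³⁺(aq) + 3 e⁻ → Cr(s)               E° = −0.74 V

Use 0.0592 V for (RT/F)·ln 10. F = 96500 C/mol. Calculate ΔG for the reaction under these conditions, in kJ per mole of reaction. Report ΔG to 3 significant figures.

E°cell = −0.25 − (−0.74) = +0.49 V; the balanced reaction transfers n = 6 electrons.
Q = [Cr³⁺(aq)]^2 / [Ni²⁺(aq)]^3 = 0.293, so log Q = −0.533 and E = +0.49 − (0.0592/6)(−0.533) = +0.4953 V.
ΔG = −nFE = −(6)(96500)(+0.4953) J/mol = −287 kJ/mol.

−287 kJ/mol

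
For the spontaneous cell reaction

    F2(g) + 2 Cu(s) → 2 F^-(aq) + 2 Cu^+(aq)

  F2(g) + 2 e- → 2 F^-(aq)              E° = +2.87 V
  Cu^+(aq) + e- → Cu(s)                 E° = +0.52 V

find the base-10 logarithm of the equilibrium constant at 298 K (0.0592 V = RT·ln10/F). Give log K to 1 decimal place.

The F₂/F⁻ couple is reduced (cathode); E°cell = +2.87 − (+0.52) = +2.35 V with n = 2.
At equilibrium E = 0, so log K = nE°cell / 0.0592 = (2)(+2.35) / 0.0592 = 79.4.

log K = 79.4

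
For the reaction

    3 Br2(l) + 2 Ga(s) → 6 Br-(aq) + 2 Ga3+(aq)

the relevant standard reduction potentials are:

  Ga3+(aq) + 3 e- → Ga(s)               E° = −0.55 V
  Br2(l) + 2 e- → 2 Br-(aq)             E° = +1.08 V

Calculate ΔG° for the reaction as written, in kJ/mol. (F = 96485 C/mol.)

In the reaction as written Br2(l) is reduced, so the Br₂/Br⁻ couple is the cathode and Ga³⁺/Ga is the anode.
E°cell = +1.08 − (−0.55) = +1.63 V; balancing electrons gives n = 6.
ΔG° = −nFE°cell = −(6)(96485)(+1.63) J/mol = −944 kJ/mol.

−944 kJ/mol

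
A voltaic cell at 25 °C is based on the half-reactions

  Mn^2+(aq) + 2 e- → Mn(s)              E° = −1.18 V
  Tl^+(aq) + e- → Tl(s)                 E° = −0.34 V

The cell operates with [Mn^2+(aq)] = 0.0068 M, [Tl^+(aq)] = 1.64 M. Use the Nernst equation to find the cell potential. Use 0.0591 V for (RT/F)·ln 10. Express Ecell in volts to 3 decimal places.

+0.917 V

Since E°(Tl⁺/Tl) > E°(Mn²⁺/Mn), Tl⁺/Tl serves as the cathode.
E°cell = −0.34 − (−1.18) = +0.84 V, with n = 2 electrons transferred.
The balanced reaction is 2 Tl^+(aq) + Mn(s) → 2 Tl(s) + Mn^2+(aq), so Q = [Mn^2+(aq)] / [Tl^+(aq)]^2 = 0.00253 and log Q = −2.597.
Applying E = E° − (RT ln10/nF)·log Q gives +0.84 − (0.0591/2)(−2.597) = +0.917 V.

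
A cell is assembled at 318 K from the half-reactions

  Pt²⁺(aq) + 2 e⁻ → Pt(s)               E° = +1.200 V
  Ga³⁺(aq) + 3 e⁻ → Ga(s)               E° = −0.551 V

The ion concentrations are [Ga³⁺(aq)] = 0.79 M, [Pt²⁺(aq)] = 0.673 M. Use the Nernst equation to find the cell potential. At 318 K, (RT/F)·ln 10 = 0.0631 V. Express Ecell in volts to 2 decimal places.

+1.75 V

The Pt²⁺/Pt couple has the more positive E°, so it is the cathode; Ga³⁺/Ga is the anode.
E°cell = +1.200 − (−0.551) = +1.751 V, with n = 6 electrons transferred.
For the overall reaction 3 Pt²⁺(aq) + 2 Ga(s) → 3 Pt(s) + 2 Ga³⁺(aq), Q = [Ga³⁺(aq)]^2 / [Pt²⁺(aq)]^3 = 2.05, giving log Q = 0.311.
Applying E = E° − (RT ln10/nF)·log Q gives +1.751 − (0.0631/6)(0.311) = +1.75 V.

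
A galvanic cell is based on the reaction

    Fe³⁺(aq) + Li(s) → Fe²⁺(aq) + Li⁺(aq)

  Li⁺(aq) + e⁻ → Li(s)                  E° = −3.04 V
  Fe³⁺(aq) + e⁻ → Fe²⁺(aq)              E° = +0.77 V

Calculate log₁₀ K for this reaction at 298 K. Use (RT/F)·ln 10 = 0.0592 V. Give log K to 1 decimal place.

The Fe³⁺/Fe²⁺ couple is reduced (cathode); E°cell = +0.77 − (−3.04) = +3.81 V with n = 1.
At equilibrium E = 0, so log K = nE°cell / 0.0592 = (1)(+3.81) / 0.0592 = 64.4.

log K = 64.4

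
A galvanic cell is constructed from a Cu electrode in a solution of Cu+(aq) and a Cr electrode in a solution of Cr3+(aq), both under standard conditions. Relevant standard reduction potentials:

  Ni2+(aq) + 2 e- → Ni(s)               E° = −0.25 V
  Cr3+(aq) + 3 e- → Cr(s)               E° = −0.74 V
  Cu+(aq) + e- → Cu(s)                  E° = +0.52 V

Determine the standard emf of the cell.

The Cu⁺/Cu couple has the higher E°, so Cu ion is reduced (cathode) and Cr is oxidized (anode).
E°cell = E°(cathode) − E°(anode) = +0.52 − (−0.74) = +1.26 V.

+1.26 V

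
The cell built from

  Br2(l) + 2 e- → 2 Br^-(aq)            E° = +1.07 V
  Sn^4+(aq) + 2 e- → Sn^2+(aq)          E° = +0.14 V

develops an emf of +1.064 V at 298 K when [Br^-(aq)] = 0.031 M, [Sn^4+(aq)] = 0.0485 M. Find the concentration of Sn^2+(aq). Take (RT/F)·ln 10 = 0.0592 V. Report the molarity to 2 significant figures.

The Br₂/Br⁻ couple has the larger reduction potential, so it is the cathode: E°cell = +1.07 − (+0.14) = +0.93 V and n = 2.
From the Nernst equation, log Q = n(E° − E)/0.0592 = 2·(+0.93 − (+1.064))/0.0592 = −4.527.
For Br2(l) + Sn^2+(aq) → 2 Br^-(aq) + Sn^4+(aq), the reaction quotient is Q = ([Br^-(aq)]^2·[Sn^4+(aq)]) / [Sn^2+(aq)].
Substituting the known concentrations and solving, log [Sn^2+(aq)] = 0.195 and [Sn^2+(aq)] = 1.6 M.

1.6 M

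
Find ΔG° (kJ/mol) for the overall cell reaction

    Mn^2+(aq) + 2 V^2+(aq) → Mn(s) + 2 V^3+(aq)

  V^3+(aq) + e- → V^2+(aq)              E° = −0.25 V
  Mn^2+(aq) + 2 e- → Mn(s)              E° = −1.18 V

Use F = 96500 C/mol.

In the reaction as written Mn^2+(aq) is reduced, so the Mn²⁺/Mn couple is the cathode and V³⁺/V²⁺ is the anode.
E°cell = −1.18 − (−0.25) = −0.93 V; balancing electrons gives n = 2.
ΔG° = −nFE°cell = −(2)(96500)(−0.93) J/mol = +179 kJ/mol.

+179 kJ/mol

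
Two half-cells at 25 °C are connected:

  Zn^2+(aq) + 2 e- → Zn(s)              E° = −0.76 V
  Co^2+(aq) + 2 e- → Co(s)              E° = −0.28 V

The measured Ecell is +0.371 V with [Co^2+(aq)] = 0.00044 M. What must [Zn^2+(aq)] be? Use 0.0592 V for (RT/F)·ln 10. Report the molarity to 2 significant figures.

2.1 M

With Co²⁺/Co at the cathode and Zn²⁺/Zn at the anode, E°cell = −0.28 − (−0.76) = +0.48 V (n = 2).
Rearranging E = E° − (0.0592/n)·log Q gives log Q = 2(+0.48 − (+0.371))/0.0592 = 3.682.
Balancing electrons gives Co^2+(aq) + Zn(s) → Co(s) + Zn^2+(aq); thus Q = [Zn^2+(aq)] / [Co^2+(aq)].
Solving for the unknown gives log [Zn^2+(aq)] = 0.325, so [Zn^2+(aq)] ≈ 2.1 M.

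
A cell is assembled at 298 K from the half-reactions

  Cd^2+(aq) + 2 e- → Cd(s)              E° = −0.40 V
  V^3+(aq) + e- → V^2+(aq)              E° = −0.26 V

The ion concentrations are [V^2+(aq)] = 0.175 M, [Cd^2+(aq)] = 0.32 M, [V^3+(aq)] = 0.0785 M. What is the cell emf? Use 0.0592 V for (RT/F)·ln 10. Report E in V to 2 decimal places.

+0.13 V

The V³⁺/V²⁺ couple has the more positive E°, so it is the cathode; Cd²⁺/Cd is the anode.
The standard potential is −0.26 − (−0.40) = +0.14 V and the balanced reaction transfers n = 2 electrons.
The balanced reaction is 2 V^3+(aq) + Cd(s) → 2 V^2+(aq) + Cd^2+(aq), so Q = ([V^2+(aq)]^2·[Cd^2+(aq)]) / [V^3+(aq)]^2 = 1.59 and log Q = 0.201.
Applying E = E° − (RT ln10/nF)·log Q gives +0.14 − (0.0592/2)(0.201) = +0.13 V.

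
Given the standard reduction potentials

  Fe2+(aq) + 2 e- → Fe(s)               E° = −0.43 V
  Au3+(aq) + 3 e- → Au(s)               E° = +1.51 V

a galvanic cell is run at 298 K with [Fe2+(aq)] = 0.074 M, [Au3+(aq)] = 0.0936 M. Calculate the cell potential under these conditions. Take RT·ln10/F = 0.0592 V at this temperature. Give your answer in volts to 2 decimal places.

+1.95 V

Au³⁺/Au is reduced (cathode, E° = +1.51 V) and Fe²⁺/Fe is oxidized (anode).
The standard potential is +1.51 − (−0.43) = +1.94 V and the balanced reaction transfers n = 6 electrons.
For the overall reaction 2 Au3+(aq) + 3 Fe(s) → 2 Au(s) + 3 Fe2+(aq), Q = [Fe2+(aq)]^3 / [Au3+(aq)]^2 = 0.0463, giving log Q = −1.335.
E = E° − (0.0592/n)·log Q = +1.94 − (0.0592/6)(−1.335) = +1.95 V.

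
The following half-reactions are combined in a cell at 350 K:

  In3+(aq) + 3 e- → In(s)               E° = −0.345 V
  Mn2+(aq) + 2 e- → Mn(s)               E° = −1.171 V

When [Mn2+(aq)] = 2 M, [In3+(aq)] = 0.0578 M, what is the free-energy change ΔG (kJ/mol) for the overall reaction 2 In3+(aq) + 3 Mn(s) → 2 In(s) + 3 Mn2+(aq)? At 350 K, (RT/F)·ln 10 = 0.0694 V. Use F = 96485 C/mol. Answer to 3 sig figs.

The standard cell potential is −0.345 − (−1.171) = +0.826 V, with n = 6 electrons in the balanced equation.
Here Q = [Mn2+(aq)]^3 / [In3+(aq)]^2 = 2.39×10^3 (log Q = 3.379), giving E = +0.826 − (0.0694/6)·(3.379) = +0.7869 V.
Then ΔG = −nFE = −6 × 96485 × +0.7869 J/mol = −456 kJ/mol.

−456 kJ/mol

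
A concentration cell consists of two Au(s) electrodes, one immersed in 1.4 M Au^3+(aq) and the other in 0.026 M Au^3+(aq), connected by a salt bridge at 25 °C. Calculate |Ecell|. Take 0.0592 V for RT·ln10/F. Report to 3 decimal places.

For a concentration cell E°cell = 0, since both electrodes use the same couple.
The compartment with the higher Au^3+(aq) concentration (1.4 M) acts as the cathode; ions are reduced there and produced at the dilute (0.026 M) anode.
With n = 3, Ecell = −(0.0592/3)·log([dilute]/[conc]) = −(0.0592/3)·log(0.026/1.4) = +0.034 V.

0.034 V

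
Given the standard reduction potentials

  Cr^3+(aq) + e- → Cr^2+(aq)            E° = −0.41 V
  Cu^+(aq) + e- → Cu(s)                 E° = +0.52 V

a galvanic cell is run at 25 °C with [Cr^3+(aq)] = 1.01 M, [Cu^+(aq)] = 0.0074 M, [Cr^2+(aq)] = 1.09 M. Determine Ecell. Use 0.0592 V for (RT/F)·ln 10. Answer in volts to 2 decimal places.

Cu⁺/Cu is reduced (cathode, E° = +0.52 V) and Cr³⁺/Cr²⁺ is oxidized (anode).
The standard potential is +0.52 − (−0.41) = +0.93 V and the balanced reaction transfers n = 1 electron.
For the overall reaction Cu^+(aq) + Cr^2+(aq) → Cu(s) + Cr^3+(aq), Q = [Cr^3+(aq)] / ([Cu^+(aq)]·[Cr^2+(aq)]) = 125, giving log Q = 2.098.
Applying E = E° − (RT ln10/nF)·log Q gives +0.93 − (0.0592/1)(2.098) = +0.81 V.

+0.81 V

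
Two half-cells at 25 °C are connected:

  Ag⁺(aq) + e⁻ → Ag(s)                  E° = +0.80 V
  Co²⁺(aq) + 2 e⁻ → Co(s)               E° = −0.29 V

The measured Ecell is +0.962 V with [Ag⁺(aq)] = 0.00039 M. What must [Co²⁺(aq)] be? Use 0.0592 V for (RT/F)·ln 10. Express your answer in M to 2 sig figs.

Ag⁺/Ag is the cathode (higher E°); E°cell = +0.80 − (−0.29) = +1.09 V with n = 2.
From the Nernst equation, log Q = n(E° − E)/0.0592 = 2·(+1.09 − (+0.962))/0.0592 = 4.324.
Balancing electrons gives 2 Ag⁺(aq) + Co(s) → 2 Ag(s) + Co²⁺(aq); thus Q = [Co²⁺(aq)] / [Ag⁺(aq)]^2.
Solving for the unknown gives log [Co²⁺(aq)] = −2.494, so [Co²⁺(aq)] ≈ 0.0032 M.

0.0032 M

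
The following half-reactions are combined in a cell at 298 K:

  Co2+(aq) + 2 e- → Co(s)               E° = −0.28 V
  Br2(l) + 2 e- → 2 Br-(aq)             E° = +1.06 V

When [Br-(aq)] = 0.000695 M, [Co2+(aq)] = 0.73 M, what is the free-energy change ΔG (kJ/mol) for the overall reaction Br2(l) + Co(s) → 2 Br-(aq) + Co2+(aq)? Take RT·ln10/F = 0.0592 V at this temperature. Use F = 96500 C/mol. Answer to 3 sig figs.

E°cell = +1.06 − (−0.28) = +1.34 V; the balanced reaction transfers n = 2 electrons.
Here Q = [Br-(aq)]^2·[Co2+(aq)] = 3.53×10^−7 (log Q = −6.453), giving E = +1.34 − (0.0592/2)·(−6.453) = +1.5310 V.
Then ΔG = −nFE = −2 × 96500 × +1.5310 J/mol = −295 kJ/mol.

−295 kJ/mol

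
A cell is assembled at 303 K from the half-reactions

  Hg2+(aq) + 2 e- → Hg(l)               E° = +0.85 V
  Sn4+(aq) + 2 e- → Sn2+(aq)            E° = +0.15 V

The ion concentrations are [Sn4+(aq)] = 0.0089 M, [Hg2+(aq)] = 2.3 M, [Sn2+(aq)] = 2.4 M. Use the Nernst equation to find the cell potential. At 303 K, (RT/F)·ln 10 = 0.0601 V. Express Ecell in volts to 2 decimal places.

+0.78 V

Since E°(Hg²⁺/Hg) > E°(Sn⁴⁺/Sn²⁺), Hg²⁺/Hg serves as the cathode.
E°cell = E°cat − E°an = +0.85 − (+0.15) = +0.70 V; n = 2.
Balancing gives Hg2+(aq) + Sn2+(aq) → Hg(l) + Sn4+(aq); hence Q = [Sn4+(aq)] / ([Hg2+(aq)]·[Sn2+(aq)]) = 0.00161 (log Q = −2.793).
Applying E = E° − (RT ln10/nF)·log Q gives +0.70 − (0.0601/2)(−2.793) = +0.78 V.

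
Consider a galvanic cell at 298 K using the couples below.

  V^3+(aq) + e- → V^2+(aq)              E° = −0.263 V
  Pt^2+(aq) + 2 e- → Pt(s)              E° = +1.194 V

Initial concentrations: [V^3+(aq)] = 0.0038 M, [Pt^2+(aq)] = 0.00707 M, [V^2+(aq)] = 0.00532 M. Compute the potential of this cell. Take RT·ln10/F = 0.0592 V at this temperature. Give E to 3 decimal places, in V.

+1.402 V

Since E°(Pt²⁺/Pt) > E°(V³⁺/V²⁺), Pt²⁺/Pt serves as the cathode.
E°cell = +1.194 − (−0.263) = +1.457 V, with n = 2 electrons transferred.
The balanced reaction is Pt^2+(aq) + 2 V^2+(aq) → Pt(s) + 2 V^3+(aq), so Q = [V^3+(aq)]^2 / ([Pt^2+(aq)]·[V^2+(aq)]^2) = 72.2 and log Q = 1.858.
E = E° − (0.0592/n)·log Q = +1.457 − (0.0592/2)(1.858) = +1.402 V.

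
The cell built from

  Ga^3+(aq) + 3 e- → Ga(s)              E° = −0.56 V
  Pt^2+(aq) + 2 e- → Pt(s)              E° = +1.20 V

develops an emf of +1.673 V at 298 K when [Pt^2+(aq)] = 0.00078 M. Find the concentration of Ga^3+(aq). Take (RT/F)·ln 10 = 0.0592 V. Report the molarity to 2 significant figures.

0.56 M

Pt²⁺/Pt is the cathode (higher E°); E°cell = +1.20 − (−0.56) = +1.76 V with n = 6.
Since E = E° − (0.0592/n)·log Q, log Q = n(E° − E)/0.0592 = 8.818.
The balanced reaction is 3 Pt^2+(aq) + 2 Ga(s) → 3 Pt(s) + 2 Ga^3+(aq), so Q = [Ga^3+(aq)]^2 / [Pt^2+(aq)]^3.
Isolating [Ga^3+(aq)] in Q = 10^{8.818} yields log [Ga^3+(aq)] = −0.253, i.e. 0.56 M.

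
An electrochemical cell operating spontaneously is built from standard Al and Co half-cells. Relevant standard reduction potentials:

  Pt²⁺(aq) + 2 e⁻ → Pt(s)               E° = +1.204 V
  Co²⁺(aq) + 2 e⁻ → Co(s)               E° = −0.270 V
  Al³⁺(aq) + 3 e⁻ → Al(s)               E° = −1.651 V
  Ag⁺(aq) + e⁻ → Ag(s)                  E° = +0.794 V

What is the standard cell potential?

+1.381 V

Of the two couples in this cell, the one with the more positive reduction potential is reduced at the cathode: here that is Co²⁺/Co (−0.270 V); Al³⁺/Al (−1.651 V) is the anode.
E°cell = E°(cathode) − E°(anode) = −0.270 − (−1.651) = +1.381 V.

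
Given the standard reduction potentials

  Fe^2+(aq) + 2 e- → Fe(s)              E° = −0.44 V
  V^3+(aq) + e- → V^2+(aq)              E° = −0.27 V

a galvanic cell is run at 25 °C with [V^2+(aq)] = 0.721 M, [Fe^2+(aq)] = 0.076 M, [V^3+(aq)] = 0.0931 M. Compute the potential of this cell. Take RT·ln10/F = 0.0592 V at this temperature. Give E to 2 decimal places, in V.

+0.15 V

Since E°(V³⁺/V²⁺) > E°(Fe²⁺/Fe), V³⁺/V²⁺ serves as the cathode.
E°cell = −0.27 − (−0.44) = +0.17 V, with n = 2 electrons transferred.
For the overall reaction 2 V^3+(aq) + Fe(s) → 2 V^2+(aq) + Fe^2+(aq), Q = ([V^2+(aq)]^2·[Fe^2+(aq)]) / [V^3+(aq)]^2 = 4.56, giving log Q = 0.659.
E = E° − (0.0592/n)·log Q = +0.17 − (0.0592/2)(0.659) = +0.15 V.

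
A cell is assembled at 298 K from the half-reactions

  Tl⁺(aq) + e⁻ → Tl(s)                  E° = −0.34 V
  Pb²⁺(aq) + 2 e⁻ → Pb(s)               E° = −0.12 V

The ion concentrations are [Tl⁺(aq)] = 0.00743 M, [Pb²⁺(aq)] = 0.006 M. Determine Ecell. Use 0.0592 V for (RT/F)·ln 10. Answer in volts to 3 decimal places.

+0.280 V

Since E°(Pb²⁺/Pb) > E°(Tl⁺/Tl), Pb²⁺/Pb serves as the cathode.
E°cell = E°cat − E°an = −0.12 − (−0.34) = +0.22 V; n = 2.
The balanced reaction is Pb²⁺(aq) + 2 Tl(s) → Pb(s) + 2 Tl⁺(aq), so Q = [Tl⁺(aq)]^2 / [Pb²⁺(aq)] = 0.0092 and log Q = −2.036.
Applying E = E° − (RT ln10/nF)·log Q gives +0.22 − (0.0592/2)(−2.036) = +0.280 V.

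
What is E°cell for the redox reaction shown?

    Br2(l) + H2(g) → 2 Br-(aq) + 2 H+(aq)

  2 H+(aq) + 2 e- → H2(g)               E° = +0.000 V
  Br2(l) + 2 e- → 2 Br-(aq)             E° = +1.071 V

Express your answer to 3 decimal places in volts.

+1.071 V

Br2(l) gains electrons, so the Br₂/Br⁻ couple is the cathode; the 2H⁺/H₂ couple is the anode.
E°cell = E°(cathode) − E°(anode) = +1.071 − (+0.000) = +1.071 V.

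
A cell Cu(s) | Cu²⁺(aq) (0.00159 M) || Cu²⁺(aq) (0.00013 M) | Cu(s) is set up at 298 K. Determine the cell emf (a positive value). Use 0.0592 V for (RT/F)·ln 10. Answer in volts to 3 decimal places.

For a concentration cell E°cell = 0, since both electrodes use the same couple.
The compartment with the higher Cu²⁺(aq) concentration (0.00159 M) acts as the cathode; ions are reduced there and produced at the dilute (0.00013 M) anode.
With n = 2, Ecell = −(0.0592/2)·log([dilute]/[conc]) = −(0.0592/2)·log(0.00013/0.00159) = +0.032 V.

0.032 V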